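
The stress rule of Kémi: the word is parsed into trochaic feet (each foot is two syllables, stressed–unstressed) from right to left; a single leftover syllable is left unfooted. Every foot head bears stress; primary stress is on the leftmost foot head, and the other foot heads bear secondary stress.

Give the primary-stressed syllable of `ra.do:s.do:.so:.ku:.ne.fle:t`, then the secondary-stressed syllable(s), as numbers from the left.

Parse right to left into trochaic (ˈσσ) feet: ra (ˈdo:s.do:) (ˈso:.ku:) (ˈne.fle:t). Syllable 1 is left unfooted.
Foot heads (stressed positions): 2, 4, 6.
End Rule Leftmost: primary stress on the leftmost head = syllable 2.
Secondary stress on 4, 6: ra.ˈdo:s.do:.ˌso:.ku:.ˌne.fle:t.

primary 2, secondary 4, 6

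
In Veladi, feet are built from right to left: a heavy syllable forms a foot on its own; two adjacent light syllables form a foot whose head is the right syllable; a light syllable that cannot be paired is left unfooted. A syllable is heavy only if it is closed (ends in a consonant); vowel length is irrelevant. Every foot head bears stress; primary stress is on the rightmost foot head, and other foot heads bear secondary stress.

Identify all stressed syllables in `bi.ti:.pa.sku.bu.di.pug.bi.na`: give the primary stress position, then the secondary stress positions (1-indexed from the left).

Weights: 1 bi L, 2 ti: L, 3 pa L, 4 sku L, 5 bu L, 6 di L, 7 pug H, 8 bi L, 9 na L.
Parse right to left (heavy = foot alone; LL = one foot; stranded L unfooted): (bi.ˈti:) (pa.ˈsku) (bu.ˈdi) (ˈpug) (bi.ˈna).
Foot heads: 2, 4, 6, 7, 9.
Primary stress on the rightmost head = syllable 9.
Secondary stress on 2, 4, 6, 7: bi.ˌti:.pa.ˌsku.bu.ˌdi.ˌpug.bi.ˈna.

primary 9, secondary 2, 4, 6, 7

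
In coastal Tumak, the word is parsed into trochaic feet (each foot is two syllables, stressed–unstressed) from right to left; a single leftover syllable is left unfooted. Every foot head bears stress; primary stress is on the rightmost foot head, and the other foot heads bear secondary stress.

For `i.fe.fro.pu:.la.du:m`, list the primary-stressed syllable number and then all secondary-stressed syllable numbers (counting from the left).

Parse right to left into trochaic (ˈσσ) feet: (ˈi.fe) (ˈfro.pu:) (ˈla.du:m).
Foot heads (stressed positions): 1, 3, 5.
End Rule Rightmost: primary stress on the rightmost head = syllable 5.
Secondary stress on 1, 3: ˌi.fe.ˌfro.pu:.ˈla.du:m.

primary 5, secondary 1, 3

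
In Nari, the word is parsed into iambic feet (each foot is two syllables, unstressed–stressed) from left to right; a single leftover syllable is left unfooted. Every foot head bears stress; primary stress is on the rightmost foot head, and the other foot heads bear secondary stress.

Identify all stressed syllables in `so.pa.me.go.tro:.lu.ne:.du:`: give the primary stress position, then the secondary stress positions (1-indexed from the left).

Parse left to right into iambic (σˈσ) feet: (so.ˈpa) (me.ˈgo) (tro:.ˈlu) (ne:.ˈdu:).
Foot heads (stressed positions): 2, 4, 6, 8.
End Rule Rightmost: primary stress on the rightmost head = syllable 8.
Secondary stress on 2, 4, 6: so.ˌpa.me.ˌgo.tro:.ˌlu.ne:.ˈdu:.

primary 8, secondary 2, 4, 6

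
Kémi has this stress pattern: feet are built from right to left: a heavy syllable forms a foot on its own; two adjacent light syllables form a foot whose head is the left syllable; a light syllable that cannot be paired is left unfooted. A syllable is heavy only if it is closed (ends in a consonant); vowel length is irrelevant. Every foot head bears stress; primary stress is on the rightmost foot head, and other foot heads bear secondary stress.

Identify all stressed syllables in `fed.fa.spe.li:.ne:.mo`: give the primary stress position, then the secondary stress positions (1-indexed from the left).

primary 5, secondary 1, 3

Weights: 1 fed H, 2 fa L, 3 spe L, 4 li: L, 5 ne: L, 6 mo L.
Parse right to left (heavy = foot alone; LL = one foot; stranded L unfooted): (ˈfed) fa (ˈspe.li:) (ˈne:.mo).
Foot heads: 1, 3, 5.
Primary stress on the rightmost head = syllable 5.
Secondary stress on 1, 3: ˌfed.fa.ˌspe.li:.ˈne:.mo.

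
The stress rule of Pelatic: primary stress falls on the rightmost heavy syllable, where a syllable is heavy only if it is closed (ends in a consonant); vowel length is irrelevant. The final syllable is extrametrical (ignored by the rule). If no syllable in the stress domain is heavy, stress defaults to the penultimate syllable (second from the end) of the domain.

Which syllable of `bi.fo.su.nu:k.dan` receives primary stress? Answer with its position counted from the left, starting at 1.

4

The final syllable (5, dan) is extrametrical; the stress domain is syllables 1–4.
Weights: 1 bi L, 2 fo L, 3 su L, 4 nu:k H.
Heavy syllables in the domain: 4. The rightmost is syllable 4 (nu:k).
Primary stress: syllable 4 → bi.fo.su.ˈnu:k.dan.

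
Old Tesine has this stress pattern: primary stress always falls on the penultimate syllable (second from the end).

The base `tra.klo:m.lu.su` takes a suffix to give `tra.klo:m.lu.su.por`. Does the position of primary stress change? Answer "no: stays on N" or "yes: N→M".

Base `tra.klo:m.lu.su` (4 syllables):
  The word has 4 syllables; the penultimate syllable (second from the end) is syllable 3 (lu).
  → primary stress on syllable 3.
Suffixed `tra.klo:m.lu.su.por` (5 syllables):
  The word has 5 syllables; the penultimate syllable (second from the end) is syllable 4 (su).
  → primary stress on syllable 4.

yes: 3→4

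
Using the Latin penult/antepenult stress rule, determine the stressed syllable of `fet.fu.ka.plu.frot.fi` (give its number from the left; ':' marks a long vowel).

5

Classical Latin: stress the penult if heavy (long vowel or closed), else the antepenult.
Weights: 4 plu L, 5 frot H, 6 fi L.
The penult (syllable 5, frot) is heavy, so it takes stress.
Stress on syllable 5: fet.fu.ka.plu.ˈfrot.fi.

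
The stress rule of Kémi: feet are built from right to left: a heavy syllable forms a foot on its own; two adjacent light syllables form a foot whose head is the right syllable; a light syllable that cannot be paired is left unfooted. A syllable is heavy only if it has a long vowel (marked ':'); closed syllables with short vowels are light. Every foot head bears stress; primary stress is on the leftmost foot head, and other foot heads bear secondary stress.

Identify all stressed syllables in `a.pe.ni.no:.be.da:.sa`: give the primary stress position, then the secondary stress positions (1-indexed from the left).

primary 3, secondary 4, 6

Weights: 1 a L, 2 pe L, 3 ni L, 4 no: H, 5 be L, 6 da: H, 7 sa L.
Parse right to left (heavy = foot alone; LL = one foot; stranded L unfooted): a (pe.ˈni) (ˈno:) be (ˈda:) sa.
Foot heads: 3, 4, 6.
Primary stress on the leftmost head = syllable 3.
Secondary stress on 4, 6: a.pe.ˈni.ˌno:.be.ˌda:.sa.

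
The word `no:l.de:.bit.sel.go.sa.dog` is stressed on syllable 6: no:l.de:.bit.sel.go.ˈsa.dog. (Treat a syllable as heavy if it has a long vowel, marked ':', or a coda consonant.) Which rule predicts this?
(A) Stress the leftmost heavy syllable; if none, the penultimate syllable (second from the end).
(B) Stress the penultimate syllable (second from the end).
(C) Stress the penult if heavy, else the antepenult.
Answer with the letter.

B

Rule A → syllable 1 (observed: 6).
Rule B → syllable 6 ✓.
Rule C → syllable 5 (observed: 6).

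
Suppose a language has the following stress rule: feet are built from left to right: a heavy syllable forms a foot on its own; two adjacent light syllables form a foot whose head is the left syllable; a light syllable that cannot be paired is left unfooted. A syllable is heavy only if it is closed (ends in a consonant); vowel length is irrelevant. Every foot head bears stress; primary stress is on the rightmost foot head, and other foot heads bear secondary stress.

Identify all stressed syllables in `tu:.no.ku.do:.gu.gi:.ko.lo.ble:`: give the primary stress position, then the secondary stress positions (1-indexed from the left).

primary 7, secondary 1, 3, 5

Weights: 1 tu: L, 2 no L, 3 ku L, 4 do: L, 5 gu L, 6 gi: L, 7 ko L, 8 lo L, 9 ble: L.
Parse left to right (heavy = foot alone; LL = one foot; stranded L unfooted): (ˈtu:.no) (ˈku.do:) (ˈgu.gi:) (ˈko.lo) ble:.
Foot heads: 1, 3, 5, 7.
Primary stress on the rightmost head = syllable 7.
Secondary stress on 1, 3, 5: ˌtu:.no.ˌku.do:.ˌgu.gi:.ˈko.lo.ble:.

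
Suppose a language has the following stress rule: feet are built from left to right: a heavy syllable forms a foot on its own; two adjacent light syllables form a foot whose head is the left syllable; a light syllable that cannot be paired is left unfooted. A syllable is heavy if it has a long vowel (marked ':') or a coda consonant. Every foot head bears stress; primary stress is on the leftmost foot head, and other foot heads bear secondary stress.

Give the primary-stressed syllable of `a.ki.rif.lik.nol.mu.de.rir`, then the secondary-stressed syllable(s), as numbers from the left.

primary 1, secondary 3, 4, 5, 6, 8

Weights: 1 a L, 2 ki L, 3 rif H, 4 lik H, 5 nol H, 6 mu L, 7 de L, 8 rir H.
Parse left to right (heavy = foot alone; LL = one foot; stranded L unfooted): (ˈa.ki) (ˈrif) (ˈlik) (ˈnol) (ˈmu.de) (ˈrir).
Foot heads: 1, 3, 4, 5, 6, 8.
Primary stress on the leftmost head = syllable 1.
Secondary stress on 3, 4, 5, 6, 8: ˈa.ki.ˌrif.ˌlik.ˌnol.ˌmu.de.ˌrir.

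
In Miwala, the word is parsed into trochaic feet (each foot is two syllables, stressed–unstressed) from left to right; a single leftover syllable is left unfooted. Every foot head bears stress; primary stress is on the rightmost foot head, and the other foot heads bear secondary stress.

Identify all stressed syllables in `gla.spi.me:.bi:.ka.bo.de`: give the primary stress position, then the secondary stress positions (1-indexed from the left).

Parse left to right into trochaic (ˈσσ) feet: (ˈgla.spi) (ˈme:.bi:) (ˈka.bo) de. Syllable 7 is left unfooted.
Foot heads (stressed positions): 1, 3, 5.
End Rule Rightmost: primary stress on the rightmost head = syllable 5.
Secondary stress on 1, 3: ˌgla.spi.ˌme:.bi:.ˈka.bo.de.

primary 5, secondary 1, 3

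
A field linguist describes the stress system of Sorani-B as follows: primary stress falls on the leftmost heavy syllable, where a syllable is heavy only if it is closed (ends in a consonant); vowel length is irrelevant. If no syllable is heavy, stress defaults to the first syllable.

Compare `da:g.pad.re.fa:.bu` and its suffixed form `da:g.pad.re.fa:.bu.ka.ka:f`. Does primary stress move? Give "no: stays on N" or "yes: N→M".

no: stays on 1

Base `da:g.pad.re.fa:.bu` (5 syllables):
  Weights: 1 da:g H, 2 pad H, 3 re L, 4 fa: L, 5 bu L.
  Heavy syllables in the domain: 1, 2. The leftmost is syllable 1 (da:g).
  → primary stress on syllable 1.
Suffixed `da:g.pad.re.fa:.bu.ka.ka:f` (7 syllables):
  Weights: 1 da:g H, 2 pad H, 3 re L, 4 fa: L, 5 bu L, 6 ka L, 7 ka:f H.
  Heavy syllables in the domain: 1, 2, 7. The leftmost is syllable 1 (da:g).
  → primary stress on syllable 1.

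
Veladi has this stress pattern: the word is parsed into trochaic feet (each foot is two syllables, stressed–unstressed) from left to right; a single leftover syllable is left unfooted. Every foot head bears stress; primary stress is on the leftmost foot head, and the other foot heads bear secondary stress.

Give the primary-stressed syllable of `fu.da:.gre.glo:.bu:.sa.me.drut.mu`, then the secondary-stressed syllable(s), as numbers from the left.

primary 1, secondary 3, 5, 7

Parse left to right into trochaic (ˈσσ) feet: (ˈfu.da:) (ˈgre.glo:) (ˈbu:.sa) (ˈme.drut) mu. Syllable 9 is left unfooted.
Foot heads (stressed positions): 1, 3, 5, 7.
End Rule Leftmost: primary stress on the leftmost head = syllable 1.
Secondary stress on 3, 5, 7: ˈfu.da:.ˌgre.glo:.ˌbu:.sa.ˌme.drut.mu.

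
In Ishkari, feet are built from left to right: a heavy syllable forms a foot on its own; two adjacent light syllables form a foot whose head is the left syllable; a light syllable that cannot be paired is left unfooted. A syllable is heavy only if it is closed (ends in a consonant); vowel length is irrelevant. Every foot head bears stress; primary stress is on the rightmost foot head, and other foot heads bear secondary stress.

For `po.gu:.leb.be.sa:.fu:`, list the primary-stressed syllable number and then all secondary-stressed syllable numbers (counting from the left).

primary 4, secondary 1, 3

Weights: 1 po L, 2 gu: L, 3 leb H, 4 be L, 5 sa: L, 6 fu: L.
Parse left to right (heavy = foot alone; LL = one foot; stranded L unfooted): (ˈpo.gu:) (ˈleb) (ˈbe.sa:) fu:.
Foot heads: 1, 3, 4.
Primary stress on the rightmost head = syllable 4.
Secondary stress on 1, 3: ˌpo.gu:.ˌleb.ˈbe.sa:.fu:.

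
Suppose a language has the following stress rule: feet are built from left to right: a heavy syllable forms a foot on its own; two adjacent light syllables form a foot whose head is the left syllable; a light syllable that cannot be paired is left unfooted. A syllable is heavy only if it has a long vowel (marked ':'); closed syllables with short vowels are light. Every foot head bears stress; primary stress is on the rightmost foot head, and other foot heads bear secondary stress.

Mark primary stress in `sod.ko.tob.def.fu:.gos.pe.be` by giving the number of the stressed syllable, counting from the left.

6

Weights: 1 sod L, 2 ko L, 3 tob L, 4 def L, 5 fu: H, 6 gos L, 7 pe L, 8 be L.
Parse left to right (heavy = foot alone; LL = one foot; stranded L unfooted): (ˈsod.ko) (ˈtob.def) (ˈfu:) (ˈgos.pe) be.
Foot heads: 1, 3, 5, 6.
Primary stress on the rightmost head = syllable 6.
Primary stress: syllable 6 → sod.ko.tob.def.fu:.ˈgos.pe.be.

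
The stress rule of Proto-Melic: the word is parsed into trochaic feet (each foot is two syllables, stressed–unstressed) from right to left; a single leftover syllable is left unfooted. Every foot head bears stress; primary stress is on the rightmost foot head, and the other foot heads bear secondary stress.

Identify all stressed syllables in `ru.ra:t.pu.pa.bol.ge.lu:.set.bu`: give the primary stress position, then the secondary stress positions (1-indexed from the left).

Parse right to left into trochaic (ˈσσ) feet: ru (ˈra:t.pu) (ˈpa.bol) (ˈge.lu:) (ˈset.bu). Syllable 1 is left unfooted.
Foot heads (stressed positions): 2, 4, 6, 8.
End Rule Rightmost: primary stress on the rightmost head = syllable 8.
Secondary stress on 2, 4, 6: ru.ˌra:t.pu.ˌpa.bol.ˌge.lu:.ˈset.bu.

primary 8, secondary 2, 4, 6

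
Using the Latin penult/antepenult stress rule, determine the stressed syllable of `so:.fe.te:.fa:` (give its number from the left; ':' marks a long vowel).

Classical Latin: stress the penult if heavy (long vowel or closed), else the antepenult.
Weights: 2 fe L, 3 te: H, 4 fa: H.
The penult (syllable 3, te:) is heavy, so it takes stress.
Stress on syllable 3: so:.fe.ˈte:.fa:.

3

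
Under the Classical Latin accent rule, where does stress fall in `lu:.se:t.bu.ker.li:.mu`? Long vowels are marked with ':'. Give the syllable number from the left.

5

Classical Latin: stress the penult if heavy (long vowel or closed), else the antepenult.
Weights: 4 ker H, 5 li: H, 6 mu L.
The penult (syllable 5, li:) is heavy, so it takes stress.
Stress on syllable 5: lu:.se:t.bu.ker.ˈli:.mu.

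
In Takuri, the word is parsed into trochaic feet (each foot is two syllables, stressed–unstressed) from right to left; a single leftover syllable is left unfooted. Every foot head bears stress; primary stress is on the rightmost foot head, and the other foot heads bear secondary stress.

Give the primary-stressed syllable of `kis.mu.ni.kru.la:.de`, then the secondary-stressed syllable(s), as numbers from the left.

primary 5, secondary 1, 3

Parse right to left into trochaic (ˈσσ) feet: (ˈkis.mu) (ˈni.kru) (ˈla:.de).
Foot heads (stressed positions): 1, 3, 5.
End Rule Rightmost: primary stress on the rightmost head = syllable 5.
Secondary stress on 1, 3: ˌkis.mu.ˌni.kru.ˈla:.de.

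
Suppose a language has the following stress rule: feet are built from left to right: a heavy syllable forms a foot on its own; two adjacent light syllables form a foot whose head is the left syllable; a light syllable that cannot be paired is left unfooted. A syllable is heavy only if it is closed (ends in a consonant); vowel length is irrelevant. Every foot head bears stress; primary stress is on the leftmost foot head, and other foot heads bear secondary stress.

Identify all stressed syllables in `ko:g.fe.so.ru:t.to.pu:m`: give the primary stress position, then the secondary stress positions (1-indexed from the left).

Weights: 1 ko:g H, 2 fe L, 3 so L, 4 ru:t H, 5 to L, 6 pu:m H.
Parse left to right (heavy = foot alone; LL = one foot; stranded L unfooted): (ˈko:g) (ˈfe.so) (ˈru:t) to (ˈpu:m).
Foot heads: 1, 2, 4, 6.
Primary stress on the leftmost head = syllable 1.
Secondary stress on 2, 4, 6: ˈko:g.ˌfe.so.ˌru:t.to.ˌpu:m.

primary 1, secondary 2, 4, 6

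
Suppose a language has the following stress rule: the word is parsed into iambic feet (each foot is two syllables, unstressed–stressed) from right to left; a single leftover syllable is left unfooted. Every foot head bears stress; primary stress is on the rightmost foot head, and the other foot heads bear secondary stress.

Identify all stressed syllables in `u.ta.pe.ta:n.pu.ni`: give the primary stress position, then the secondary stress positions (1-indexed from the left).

primary 6, secondary 2, 4

Parse right to left into iambic (σˈσ) feet: (u.ˈta) (pe.ˈta:n) (pu.ˈni).
Foot heads (stressed positions): 2, 4, 6.
End Rule Rightmost: primary stress on the rightmost head = syllable 6.
Secondary stress on 2, 4: u.ˌta.pe.ˌta:n.pu.ˈni.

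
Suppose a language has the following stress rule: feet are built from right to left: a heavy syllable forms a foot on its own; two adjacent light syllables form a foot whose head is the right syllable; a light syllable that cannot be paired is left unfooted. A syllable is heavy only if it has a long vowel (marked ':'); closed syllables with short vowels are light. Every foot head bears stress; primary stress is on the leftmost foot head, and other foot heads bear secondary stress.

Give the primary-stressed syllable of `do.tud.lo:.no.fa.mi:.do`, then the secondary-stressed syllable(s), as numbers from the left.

Weights: 1 do L, 2 tud L, 3 lo: H, 4 no L, 5 fa L, 6 mi: H, 7 do L.
Parse right to left (heavy = foot alone; LL = one foot; stranded L unfooted): (do.ˈtud) (ˈlo:) (no.ˈfa) (ˈmi:) do.
Foot heads: 2, 3, 5, 6.
Primary stress on the leftmost head = syllable 2.
Secondary stress on 3, 5, 6: do.ˈtud.ˌlo:.no.ˌfa.ˌmi:.do.

primary 2, secondary 3, 5, 6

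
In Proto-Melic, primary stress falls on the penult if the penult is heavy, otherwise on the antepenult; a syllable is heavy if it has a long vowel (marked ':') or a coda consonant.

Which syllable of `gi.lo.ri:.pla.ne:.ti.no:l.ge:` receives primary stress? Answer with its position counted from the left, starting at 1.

7

Weights: 6 ti L, 7 no:l H, 8 ge: H.
The penult (syllable 7, no:l) is heavy, so it takes stress.
Primary stress: syllable 7 → gi.lo.ri:.pla.ne:.ti.ˈno:l.ge:.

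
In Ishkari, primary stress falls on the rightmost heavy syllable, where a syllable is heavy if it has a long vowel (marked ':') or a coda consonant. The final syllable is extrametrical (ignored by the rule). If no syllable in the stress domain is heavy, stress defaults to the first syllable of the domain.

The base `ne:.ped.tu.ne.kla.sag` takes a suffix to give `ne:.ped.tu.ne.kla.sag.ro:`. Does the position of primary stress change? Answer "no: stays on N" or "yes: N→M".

yes: 2→6

Base `ne:.ped.tu.ne.kla.sag` (6 syllables):
  The final syllable (6, sag) is extrametrical; the stress domain is syllables 1–5.
  Weights: 1 ne: H, 2 ped H, 3 tu L, 4 ne L, 5 kla L.
  Heavy syllables in the domain: 1, 2. The rightmost is syllable 2 (ped).
  → primary stress on syllable 2.
Suffixed `ne:.ped.tu.ne.kla.sag.ro:` (7 syllables):
  The final syllable (7, ro:) is extrametrical; the stress domain is syllables 1–6.
  Weights: 1 ne: H, 2 ped H, 3 tu L, 4 ne L, 5 kla L, 6 sag H.
  Heavy syllables in the domain: 1, 2, 6. The rightmost is syllable 6 (sag).
  → primary stress on syllable 6.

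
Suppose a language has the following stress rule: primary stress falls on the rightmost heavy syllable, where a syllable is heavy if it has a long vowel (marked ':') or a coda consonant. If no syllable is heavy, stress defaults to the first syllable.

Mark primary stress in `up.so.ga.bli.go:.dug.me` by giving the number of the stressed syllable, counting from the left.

6

Weights: 1 up H, 2 so L, 3 ga L, 4 bli L, 5 go: H, 6 dug H, 7 me L.
Heavy syllables in the domain: 1, 5, 6. The rightmost is syllable 6 (dug).
Primary stress: syllable 6 → up.so.ga.bli.go:.ˈdug.me.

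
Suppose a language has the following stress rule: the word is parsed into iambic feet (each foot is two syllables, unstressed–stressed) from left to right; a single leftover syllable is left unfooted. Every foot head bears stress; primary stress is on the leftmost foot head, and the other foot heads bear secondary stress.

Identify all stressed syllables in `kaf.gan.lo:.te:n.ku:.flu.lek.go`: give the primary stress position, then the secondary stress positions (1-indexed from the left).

Parse left to right into iambic (σˈσ) feet: (kaf.ˈgan) (lo:.ˈte:n) (ku:.ˈflu) (lek.ˈgo).
Foot heads (stressed positions): 2, 4, 6, 8.
End Rule Leftmost: primary stress on the leftmost head = syllable 2.
Secondary stress on 4, 6, 8: kaf.ˈgan.lo:.ˌte:n.ku:.ˌflu.lek.ˌgo.

primary 2, secondary 4, 6, 8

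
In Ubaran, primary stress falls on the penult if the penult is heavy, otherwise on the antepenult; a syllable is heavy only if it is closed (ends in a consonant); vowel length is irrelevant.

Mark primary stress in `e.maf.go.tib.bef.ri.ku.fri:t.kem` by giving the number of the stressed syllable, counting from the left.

Weights: 7 ku L, 8 fri:t H, 9 kem H.
The penult (syllable 8, fri:t) is heavy, so it takes stress.
Primary stress: syllable 8 → e.maf.go.tib.bef.ri.ku.ˈfri:t.kem.

8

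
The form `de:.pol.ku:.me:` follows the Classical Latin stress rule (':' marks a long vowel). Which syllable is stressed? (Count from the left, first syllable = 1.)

Classical Latin: stress the penult if heavy (long vowel or closed), else the antepenult.
Weights: 2 pol H, 3 ku: H, 4 me: H.
The penult (syllable 3, ku:) is heavy, so it takes stress.
Stress on syllable 3: de:.pol.ˈku:.me:.

3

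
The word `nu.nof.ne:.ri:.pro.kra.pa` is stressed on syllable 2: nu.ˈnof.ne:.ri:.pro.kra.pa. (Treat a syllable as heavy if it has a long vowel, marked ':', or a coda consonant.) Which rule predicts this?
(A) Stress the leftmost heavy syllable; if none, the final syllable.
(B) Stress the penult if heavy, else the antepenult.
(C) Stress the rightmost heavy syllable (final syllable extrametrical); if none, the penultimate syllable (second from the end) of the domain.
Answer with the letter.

A

Rule A → syllable 2 ✓.
Rule B → syllable 5 (observed: 2).
Rule C → syllable 4 (observed: 2).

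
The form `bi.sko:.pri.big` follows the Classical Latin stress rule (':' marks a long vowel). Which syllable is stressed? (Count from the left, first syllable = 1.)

2

Classical Latin: stress the penult if heavy (long vowel or closed), else the antepenult.
Weights: 2 sko: H, 3 pri L, 4 big H.
The penult (syllable 3, pri) is light, so stress falls on the antepenult (syllable 2, sko:).
Stress on syllable 2: bi.ˈsko:.pri.big.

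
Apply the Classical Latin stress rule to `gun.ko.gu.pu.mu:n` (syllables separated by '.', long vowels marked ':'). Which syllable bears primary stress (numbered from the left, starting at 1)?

Classical Latin: stress the penult if heavy (long vowel or closed), else the antepenult.
Weights: 3 gu L, 4 pu L, 5 mu:n H.
The penult (syllable 4, pu) is light, so stress falls on the antepenult (syllable 3, gu).
Stress on syllable 3: gun.ko.ˈgu.pu.mu:n.

3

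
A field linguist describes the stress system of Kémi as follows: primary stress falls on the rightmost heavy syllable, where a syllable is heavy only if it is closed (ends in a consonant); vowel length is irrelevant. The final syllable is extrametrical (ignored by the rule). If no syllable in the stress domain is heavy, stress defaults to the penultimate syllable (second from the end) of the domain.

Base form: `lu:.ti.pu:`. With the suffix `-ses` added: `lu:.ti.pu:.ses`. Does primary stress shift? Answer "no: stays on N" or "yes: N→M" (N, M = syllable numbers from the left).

yes: 1→2

Base `lu:.ti.pu:` (3 syllables):
  The final syllable (3, pu:) is extrametrical; the stress domain is syllables 1–2.
  Weights: 1 lu: L, 2 ti L.
  No heavy syllable in the domain; default to the penultimate syllable (second from the end) of the domain = syllable 1.
  → primary stress on syllable 1.
Suffixed `lu:.ti.pu:.ses` (4 syllables):
  The final syllable (4, ses) is extrametrical; the stress domain is syllables 1–3.
  Weights: 1 lu: L, 2 ti L, 3 pu: L.
  No heavy syllable in the domain; default to the penultimate syllable (second from the end) of the domain = syllable 2.
  → primary stress on syllable 2.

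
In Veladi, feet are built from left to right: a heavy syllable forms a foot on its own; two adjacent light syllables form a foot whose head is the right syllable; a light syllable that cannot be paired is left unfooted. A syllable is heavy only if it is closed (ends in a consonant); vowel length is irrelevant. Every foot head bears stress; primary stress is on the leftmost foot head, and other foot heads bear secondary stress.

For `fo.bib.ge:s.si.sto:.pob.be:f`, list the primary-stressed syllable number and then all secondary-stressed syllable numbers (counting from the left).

primary 2, secondary 3, 5, 6, 7

Weights: 1 fo L, 2 bib H, 3 ge:s H, 4 si L, 5 sto: L, 6 pob H, 7 be:f H.
Parse left to right (heavy = foot alone; LL = one foot; stranded L unfooted): fo (ˈbib) (ˈge:s) (si.ˈsto:) (ˈpob) (ˈbe:f).
Foot heads: 2, 3, 5, 6, 7.
Primary stress on the leftmost head = syllable 2.
Secondary stress on 3, 5, 6, 7: fo.ˈbib.ˌge:s.si.ˌsto:.ˌpob.ˌbe:f.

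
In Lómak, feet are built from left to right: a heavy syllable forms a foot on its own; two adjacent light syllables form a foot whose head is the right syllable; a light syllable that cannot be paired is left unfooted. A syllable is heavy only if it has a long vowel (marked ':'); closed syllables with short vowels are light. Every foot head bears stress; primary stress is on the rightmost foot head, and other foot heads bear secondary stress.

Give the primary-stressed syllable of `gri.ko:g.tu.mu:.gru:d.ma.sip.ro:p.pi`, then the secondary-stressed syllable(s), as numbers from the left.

primary 8, secondary 2, 4, 5, 7

Weights: 1 gri L, 2 ko:g H, 3 tu L, 4 mu: H, 5 gru:d H, 6 ma L, 7 sip L, 8 ro:p H, 9 pi L.
Parse left to right (heavy = foot alone; LL = one foot; stranded L unfooted): gri (ˈko:g) tu (ˈmu:) (ˈgru:d) (ma.ˈsip) (ˈro:p) pi.
Foot heads: 2, 4, 5, 7, 8.
Primary stress on the rightmost head = syllable 8.
Secondary stress on 2, 4, 5, 7: gri.ˌko:g.tu.ˌmu:.ˌgru:d.ma.ˌsip.ˈro:p.pi.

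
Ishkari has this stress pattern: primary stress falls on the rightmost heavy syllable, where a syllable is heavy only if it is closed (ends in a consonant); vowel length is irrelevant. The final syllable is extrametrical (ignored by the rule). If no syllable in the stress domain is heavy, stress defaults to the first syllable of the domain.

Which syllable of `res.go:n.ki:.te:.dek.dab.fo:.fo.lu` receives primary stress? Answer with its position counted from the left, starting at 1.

The final syllable (9, lu) is extrametrical; the stress domain is syllables 1–8.
Weights: 1 res H, 2 go:n H, 3 ki: L, 4 te: L, 5 dek H, 6 dab H, 7 fo: L, 8 fo L.
Heavy syllables in the domain: 1, 2, 5, 6. The rightmost is syllable 6 (dab).
Primary stress: syllable 6 → res.go:n.ki:.te:.dek.ˈdab.fo:.fo.lu.

6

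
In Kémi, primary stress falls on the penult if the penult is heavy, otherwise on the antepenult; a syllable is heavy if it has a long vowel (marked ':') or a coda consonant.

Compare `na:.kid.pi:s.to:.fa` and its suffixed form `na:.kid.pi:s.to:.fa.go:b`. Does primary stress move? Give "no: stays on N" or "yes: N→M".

Base `na:.kid.pi:s.to:.fa` (5 syllables):
  Weights: 3 pi:s H, 4 to: H, 5 fa L.
  The penult (syllable 4, to:) is heavy, so it takes stress.
  → primary stress on syllable 4.
Suffixed `na:.kid.pi:s.to:.fa.go:b` (6 syllables):
  Weights: 4 to: H, 5 fa L, 6 go:b H.
  The penult (syllable 5, fa) is light, so stress falls on the antepenult (syllable 4, to:).
  → primary stress on syllable 4.

no: stays on 4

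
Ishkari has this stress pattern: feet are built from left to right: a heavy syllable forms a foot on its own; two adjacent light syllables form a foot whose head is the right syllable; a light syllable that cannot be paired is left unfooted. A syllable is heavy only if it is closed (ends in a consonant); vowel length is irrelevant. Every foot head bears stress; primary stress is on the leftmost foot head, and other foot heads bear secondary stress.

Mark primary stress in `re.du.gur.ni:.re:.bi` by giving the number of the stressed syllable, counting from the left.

2

Weights: 1 re L, 2 du L, 3 gur H, 4 ni: L, 5 re: L, 6 bi L.
Parse left to right (heavy = foot alone; LL = one foot; stranded L unfooted): (re.ˈdu) (ˈgur) (ni:.ˈre:) bi.
Foot heads: 2, 3, 5.
Primary stress on the leftmost head = syllable 2.
Primary stress: syllable 2 → re.ˈdu.gur.ni:.re:.bi.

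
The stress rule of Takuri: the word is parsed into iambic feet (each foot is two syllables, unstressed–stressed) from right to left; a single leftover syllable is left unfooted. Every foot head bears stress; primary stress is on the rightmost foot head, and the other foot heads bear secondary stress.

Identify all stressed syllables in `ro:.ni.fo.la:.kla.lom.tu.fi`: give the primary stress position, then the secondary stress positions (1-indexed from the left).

Parse right to left into iambic (σˈσ) feet: (ro:.ˈni) (fo.ˈla:) (kla.ˈlom) (tu.ˈfi).
Foot heads (stressed positions): 2, 4, 6, 8.
End Rule Rightmost: primary stress on the rightmost head = syllable 8.
Secondary stress on 2, 4, 6: ro:.ˌni.fo.ˌla:.kla.ˌlom.tu.ˈfi.

primary 8, secondary 2, 4, 6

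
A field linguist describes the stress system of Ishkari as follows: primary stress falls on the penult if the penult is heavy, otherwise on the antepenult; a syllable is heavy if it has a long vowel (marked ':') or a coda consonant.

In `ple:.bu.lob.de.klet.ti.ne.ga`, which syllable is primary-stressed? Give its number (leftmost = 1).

Weights: 6 ti L, 7 ne L, 8 ga L.
The penult (syllable 7, ne) is light, so stress falls on the antepenult (syllable 6, ti).
Primary stress: syllable 6 → ple:.bu.lob.de.klet.ˈti.ne.ga.

6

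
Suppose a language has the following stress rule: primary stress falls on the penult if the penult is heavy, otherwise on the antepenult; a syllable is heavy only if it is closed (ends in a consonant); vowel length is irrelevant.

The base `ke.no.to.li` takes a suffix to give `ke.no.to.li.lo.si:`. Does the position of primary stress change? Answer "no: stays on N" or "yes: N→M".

yes: 2→4

Base `ke.no.to.li` (4 syllables):
  Weights: 2 no L, 3 to L, 4 li L.
  The penult (syllable 3, to) is light, so stress falls on the antepenult (syllable 2, no).
  → primary stress on syllable 2.
Suffixed `ke.no.to.li.lo.si:` (6 syllables):
  Weights: 4 li L, 5 lo L, 6 si: L.
  The penult (syllable 5, lo) is light, so stress falls on the antepenult (syllable 4, li).
  → primary stress on syllable 4.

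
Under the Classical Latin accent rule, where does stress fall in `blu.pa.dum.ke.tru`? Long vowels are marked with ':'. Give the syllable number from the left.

Classical Latin: stress the penult if heavy (long vowel or closed), else the antepenult.
Weights: 3 dum H, 4 ke L, 5 tru L.
The penult (syllable 4, ke) is light, so stress falls on the antepenult (syllable 3, dum).
Stress on syllable 3: blu.pa.ˈdum.ke.tru.

3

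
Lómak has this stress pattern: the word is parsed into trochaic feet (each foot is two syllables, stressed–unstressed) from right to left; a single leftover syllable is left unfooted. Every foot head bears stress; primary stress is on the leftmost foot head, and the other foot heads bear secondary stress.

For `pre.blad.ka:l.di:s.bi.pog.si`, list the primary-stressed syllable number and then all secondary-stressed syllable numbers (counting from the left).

Parse right to left into trochaic (ˈσσ) feet: pre (ˈblad.ka:l) (ˈdi:s.bi) (ˈpog.si). Syllable 1 is left unfooted.
Foot heads (stressed positions): 2, 4, 6.
End Rule Leftmost: primary stress on the leftmost head = syllable 2.
Secondary stress on 4, 6: pre.ˈblad.ka:l.ˌdi:s.bi.ˌpog.si.

primary 2, secondary 4, 6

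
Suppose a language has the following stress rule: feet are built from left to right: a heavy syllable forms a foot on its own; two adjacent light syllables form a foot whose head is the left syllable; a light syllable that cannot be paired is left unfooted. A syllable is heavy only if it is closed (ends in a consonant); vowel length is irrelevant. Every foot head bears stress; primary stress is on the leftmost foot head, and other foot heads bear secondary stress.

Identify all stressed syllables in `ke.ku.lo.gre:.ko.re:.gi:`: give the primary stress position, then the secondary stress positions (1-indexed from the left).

Weights: 1 ke L, 2 ku L, 3 lo L, 4 gre: L, 5 ko L, 6 re: L, 7 gi: L.
Parse left to right (heavy = foot alone; LL = one foot; stranded L unfooted): (ˈke.ku) (ˈlo.gre:) (ˈko.re:) gi:.
Foot heads: 1, 3, 5.
Primary stress on the leftmost head = syllable 1.
Secondary stress on 3, 5: ˈke.ku.ˌlo.gre:.ˌko.re:.gi:.

primary 1, secondary 3, 5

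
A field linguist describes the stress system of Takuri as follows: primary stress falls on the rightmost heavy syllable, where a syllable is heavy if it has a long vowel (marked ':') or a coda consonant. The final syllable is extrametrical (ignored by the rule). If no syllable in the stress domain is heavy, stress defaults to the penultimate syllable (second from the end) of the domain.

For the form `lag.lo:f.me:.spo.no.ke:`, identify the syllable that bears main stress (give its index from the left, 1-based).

The final syllable (6, ke:) is extrametrical; the stress domain is syllables 1–5.
Weights: 1 lag H, 2 lo:f H, 3 me: H, 4 spo L, 5 no L.
Heavy syllables in the domain: 1, 2, 3. The rightmost is syllable 3 (me:).
Primary stress: syllable 3 → lag.lo:f.ˈme:.spo.no.ke:.

3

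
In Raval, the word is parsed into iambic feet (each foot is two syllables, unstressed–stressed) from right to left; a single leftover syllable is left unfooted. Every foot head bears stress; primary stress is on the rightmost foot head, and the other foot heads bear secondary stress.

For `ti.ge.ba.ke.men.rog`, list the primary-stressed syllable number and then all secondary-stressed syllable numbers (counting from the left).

Parse right to left into iambic (σˈσ) feet: (ti.ˈge) (ba.ˈke) (men.ˈrog).
Foot heads (stressed positions): 2, 4, 6.
End Rule Rightmost: primary stress on the rightmost head = syllable 6.
Secondary stress on 2, 4: ti.ˌge.ba.ˌke.men.ˈrog.

primary 6, secondary 2, 4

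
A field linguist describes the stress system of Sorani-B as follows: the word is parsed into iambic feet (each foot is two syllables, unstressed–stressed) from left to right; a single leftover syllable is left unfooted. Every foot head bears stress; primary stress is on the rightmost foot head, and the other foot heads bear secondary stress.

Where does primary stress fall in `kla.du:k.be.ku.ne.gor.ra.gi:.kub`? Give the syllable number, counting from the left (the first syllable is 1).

8

Parse left to right into iambic (σˈσ) feet: (kla.ˈdu:k) (be.ˈku) (ne.ˈgor) (ra.ˈgi:) kub. Syllable 9 is left unfooted.
Foot heads (stressed positions): 2, 4, 6, 8.
End Rule Rightmost: primary stress on the rightmost head = syllable 8.
Primary stress: syllable 8 → kla.du:k.be.ku.ne.gor.ra.ˈgi:.kub.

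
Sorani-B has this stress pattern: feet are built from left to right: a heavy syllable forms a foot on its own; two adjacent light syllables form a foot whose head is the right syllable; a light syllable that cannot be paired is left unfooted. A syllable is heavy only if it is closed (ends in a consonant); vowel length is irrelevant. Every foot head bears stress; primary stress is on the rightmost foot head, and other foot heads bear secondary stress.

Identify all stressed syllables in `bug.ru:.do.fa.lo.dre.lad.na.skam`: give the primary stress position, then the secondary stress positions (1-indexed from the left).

primary 9, secondary 1, 3, 5, 7

Weights: 1 bug H, 2 ru: L, 3 do L, 4 fa L, 5 lo L, 6 dre L, 7 lad H, 8 na L, 9 skam H.
Parse left to right (heavy = foot alone; LL = one foot; stranded L unfooted): (ˈbug) (ru:.ˈdo) (fa.ˈlo) dre (ˈlad) na (ˈskam).
Foot heads: 1, 3, 5, 7, 9.
Primary stress on the rightmost head = syllable 9.
Secondary stress on 1, 3, 5, 7: ˌbug.ru:.ˌdo.fa.ˌlo.dre.ˌlad.na.ˈskam.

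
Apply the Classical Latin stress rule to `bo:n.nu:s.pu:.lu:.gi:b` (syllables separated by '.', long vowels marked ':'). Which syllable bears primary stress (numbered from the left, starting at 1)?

Classical Latin: stress the penult if heavy (long vowel or closed), else the antepenult.
Weights: 3 pu: H, 4 lu: H, 5 gi:b H.
The penult (syllable 4, lu:) is heavy, so it takes stress.
Stress on syllable 4: bo:n.nu:s.pu:.ˈlu:.gi:b.

4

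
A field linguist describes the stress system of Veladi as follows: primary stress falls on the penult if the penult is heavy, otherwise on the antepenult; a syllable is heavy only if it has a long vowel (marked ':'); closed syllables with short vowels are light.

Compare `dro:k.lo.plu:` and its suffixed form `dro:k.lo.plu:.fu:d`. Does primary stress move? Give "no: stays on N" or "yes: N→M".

yes: 1→3

Base `dro:k.lo.plu:` (3 syllables):
  Weights: 1 dro:k H, 2 lo L, 3 plu: H.
  The penult (syllable 2, lo) is light, so stress falls on the antepenult (syllable 1, dro:k).
  → primary stress on syllable 1.
Suffixed `dro:k.lo.plu:.fu:d` (4 syllables):
  Weights: 2 lo L, 3 plu: H, 4 fu:d H.
  The penult (syllable 3, plu:) is heavy, so it takes stress.
  → primary stress on syllable 3.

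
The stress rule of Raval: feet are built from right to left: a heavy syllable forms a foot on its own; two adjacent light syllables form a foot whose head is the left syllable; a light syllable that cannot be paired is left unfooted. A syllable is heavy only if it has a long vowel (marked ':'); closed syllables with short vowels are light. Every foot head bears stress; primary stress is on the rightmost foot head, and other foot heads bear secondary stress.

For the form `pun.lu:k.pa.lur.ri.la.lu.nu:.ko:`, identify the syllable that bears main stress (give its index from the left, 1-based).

9

Weights: 1 pun L, 2 lu:k H, 3 pa L, 4 lur L, 5 ri L, 6 la L, 7 lu L, 8 nu: H, 9 ko: H.
Parse right to left (heavy = foot alone; LL = one foot; stranded L unfooted): pun (ˈlu:k) pa (ˈlur.ri) (ˈla.lu) (ˈnu:) (ˈko:).
Foot heads: 2, 4, 6, 8, 9.
Primary stress on the rightmost head = syllable 9.
Primary stress: syllable 9 → pun.lu:k.pa.lur.ri.la.lu.nu:.ˈko:.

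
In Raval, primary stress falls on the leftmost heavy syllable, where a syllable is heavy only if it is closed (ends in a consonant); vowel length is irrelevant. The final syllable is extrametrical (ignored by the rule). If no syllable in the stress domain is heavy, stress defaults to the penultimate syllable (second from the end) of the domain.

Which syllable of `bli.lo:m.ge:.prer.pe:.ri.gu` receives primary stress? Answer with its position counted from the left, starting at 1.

2

The final syllable (7, gu) is extrametrical; the stress domain is syllables 1–6.
Weights: 1 bli L, 2 lo:m H, 3 ge: L, 4 prer H, 5 pe: L, 6 ri L.
Heavy syllables in the domain: 2, 4. The leftmost is syllable 2 (lo:m).
Primary stress: syllable 2 → bli.ˈlo:m.ge:.prer.pe:.ri.gu.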